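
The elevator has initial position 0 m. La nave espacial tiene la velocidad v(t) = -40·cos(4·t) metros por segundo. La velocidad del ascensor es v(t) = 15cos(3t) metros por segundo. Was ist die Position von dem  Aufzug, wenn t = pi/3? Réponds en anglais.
We must find the integral of our velocity equation v(t) = 15·cos(3·t) 1 time. The antiderivative of velocity is position. Using x(0) = 0, we get x(t) = 5·sin(3·t). From the given position equation x(t) = 5·sin(3·t), we substitute t = pi/3 to get x = 0.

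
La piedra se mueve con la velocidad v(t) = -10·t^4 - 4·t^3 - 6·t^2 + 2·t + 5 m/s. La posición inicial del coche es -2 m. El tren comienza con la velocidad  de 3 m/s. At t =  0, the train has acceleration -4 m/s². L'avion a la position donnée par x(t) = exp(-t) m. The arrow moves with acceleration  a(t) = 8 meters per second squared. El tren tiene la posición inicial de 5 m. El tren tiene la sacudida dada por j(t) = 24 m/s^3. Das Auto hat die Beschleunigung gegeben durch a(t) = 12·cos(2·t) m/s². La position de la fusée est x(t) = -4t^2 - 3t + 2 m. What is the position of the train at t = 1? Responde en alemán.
Um dies zu lösen, müssen wir 3 Stammfunktionen unserer Gleichung für den Ruck j(t) = 24 finden. Das Integral von dem Ruck, mit a(0) = -4, ergibt die Beschleunigung: a(t) = 24·t - 4. Das Integral von der Beschleunigung ist die Geschwindigkeit. Mit v(0) = 3 erhalten wir v(t) = 12·t^2 - 4·t + 3. Mit ∫v(t)dt und Anwendung von x(0) = 5, finden wir x(t) = 4·t^3 - 2·t^2 + 3·t + 5. Wir haben die Position x(t) = 4·t^3 - 2·t^2 + 3·t + 5. Durch Einsetzen von t = 1: x(1) = 10.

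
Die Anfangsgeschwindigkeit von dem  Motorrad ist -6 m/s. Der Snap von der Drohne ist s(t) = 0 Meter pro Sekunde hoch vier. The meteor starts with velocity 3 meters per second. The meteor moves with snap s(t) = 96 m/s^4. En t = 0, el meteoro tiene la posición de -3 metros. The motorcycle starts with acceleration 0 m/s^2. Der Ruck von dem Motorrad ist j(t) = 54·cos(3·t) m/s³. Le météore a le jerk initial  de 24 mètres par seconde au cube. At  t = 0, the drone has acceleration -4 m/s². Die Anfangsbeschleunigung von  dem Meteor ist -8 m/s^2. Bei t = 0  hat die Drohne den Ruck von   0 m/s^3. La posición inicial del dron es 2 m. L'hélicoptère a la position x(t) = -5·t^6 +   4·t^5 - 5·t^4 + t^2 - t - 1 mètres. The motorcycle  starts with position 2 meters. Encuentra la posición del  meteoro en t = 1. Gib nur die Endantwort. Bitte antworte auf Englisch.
At t = 1, x = 4.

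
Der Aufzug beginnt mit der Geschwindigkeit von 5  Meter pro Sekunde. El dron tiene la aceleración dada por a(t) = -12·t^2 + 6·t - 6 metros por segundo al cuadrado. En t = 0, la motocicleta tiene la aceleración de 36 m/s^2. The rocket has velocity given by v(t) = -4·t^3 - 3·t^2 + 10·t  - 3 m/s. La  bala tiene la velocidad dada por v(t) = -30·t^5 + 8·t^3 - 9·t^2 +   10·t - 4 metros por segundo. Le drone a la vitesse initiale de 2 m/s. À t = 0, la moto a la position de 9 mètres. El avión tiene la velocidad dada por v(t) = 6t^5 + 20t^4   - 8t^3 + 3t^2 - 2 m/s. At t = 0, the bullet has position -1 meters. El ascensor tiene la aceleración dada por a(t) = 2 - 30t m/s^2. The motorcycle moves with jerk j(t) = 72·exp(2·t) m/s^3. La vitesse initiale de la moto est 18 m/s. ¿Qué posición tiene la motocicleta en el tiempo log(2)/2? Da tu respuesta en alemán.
Wir müssen unsere Gleichung für den Ruck j(t) = 72·exp(2·t) 3-mal integrieren. Durch Integration von dem Ruck und Verwendung der Anfangsbedingung a(0) = 36, erhalten wir a(t) = 36·exp(2·t). Mit ∫a(t)dt und Anwendung von v(0) = 18, finden wir v(t) = 18·exp(2·t). Die Stammfunktion von der Geschwindigkeit ist die Position. Mit x(0) = 9 erhalten wir x(t) = 9·exp(2·t). Aus der Gleichung für die Position x(t) = 9·exp(2·t), setzen wir t = log(2)/2 ein und erhalten x = 18.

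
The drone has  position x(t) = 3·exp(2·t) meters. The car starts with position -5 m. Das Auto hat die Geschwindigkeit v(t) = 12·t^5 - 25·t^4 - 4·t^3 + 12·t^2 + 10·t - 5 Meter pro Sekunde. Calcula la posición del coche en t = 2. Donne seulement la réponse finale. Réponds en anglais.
The answer is -11.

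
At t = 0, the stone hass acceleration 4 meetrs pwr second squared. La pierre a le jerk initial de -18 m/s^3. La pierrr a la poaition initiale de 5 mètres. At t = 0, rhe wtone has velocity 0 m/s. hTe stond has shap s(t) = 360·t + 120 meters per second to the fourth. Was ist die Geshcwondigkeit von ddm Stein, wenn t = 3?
Wir müssen unsere Gleichung für den Snap s(t) = 360·t + 120 3-mal integrieren. Das Integral von dem Snap ist der Ruck. Mit j(0) = -18 erhalten wir j(t) = 180·t^2 + 120·t - 18. Das Integral von dem Ruck ist die Beschleunigung. Mit a(0) = 4 erhalten wir a(t) = 60·t^3 + 60·t^2 - 18·t + 4. Das Integral von der Beschleunigung ist die Geschwindigkeit. Mit v(0) = 0 erhalten wir v(t) = t·(15·t^3 + 20·t^2 - 9·t + 4). Wir haben die Geschwindigkeit v(t) = t·(15·t^3 + 20·t^2 - 9·t + 4). Durch Einsetzen von t = 3: v(3) = 1686.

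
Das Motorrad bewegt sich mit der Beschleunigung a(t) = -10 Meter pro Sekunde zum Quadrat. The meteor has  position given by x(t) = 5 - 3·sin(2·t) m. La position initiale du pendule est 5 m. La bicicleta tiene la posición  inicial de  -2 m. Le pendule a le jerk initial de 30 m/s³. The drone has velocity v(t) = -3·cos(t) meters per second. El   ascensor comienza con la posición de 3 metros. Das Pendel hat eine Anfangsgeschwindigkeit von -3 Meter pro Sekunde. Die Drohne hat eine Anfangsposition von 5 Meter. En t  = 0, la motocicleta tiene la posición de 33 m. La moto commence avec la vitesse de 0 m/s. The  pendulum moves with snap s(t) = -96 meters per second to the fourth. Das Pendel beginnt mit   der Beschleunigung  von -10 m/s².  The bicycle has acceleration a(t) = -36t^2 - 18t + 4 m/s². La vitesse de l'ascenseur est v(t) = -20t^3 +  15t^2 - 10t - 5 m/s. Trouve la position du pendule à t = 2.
En partant du snap s(t) = -96, nous prenons 4 primitives. La primitive du snap est le jerk. En utilisant j(0) = 30, nous obtenons j(t) = 30 - 96·t. En prenant ∫j(t)dt et en appliquant a(0) = -10, nous trouvons a(t) = -48·t^2 + 30·t - 10. En prenant ∫a(t)dt et en appliquant v(0) = -3, nous trouvons v(t) = -16·t^3 + 15·t^2 - 10·t - 3. En prenant ∫v(t)dt et en appliquant x(0) = 5, nous trouvons x(t) = -4·t^4 + 5·t^3 - 5·t^2 - 3·t + 5. Nous avons la position x(t) = -4·t^4 + 5·t^3 - 5·t^2 - 3·t + 5. En substituant t = 2: x(2) = -45.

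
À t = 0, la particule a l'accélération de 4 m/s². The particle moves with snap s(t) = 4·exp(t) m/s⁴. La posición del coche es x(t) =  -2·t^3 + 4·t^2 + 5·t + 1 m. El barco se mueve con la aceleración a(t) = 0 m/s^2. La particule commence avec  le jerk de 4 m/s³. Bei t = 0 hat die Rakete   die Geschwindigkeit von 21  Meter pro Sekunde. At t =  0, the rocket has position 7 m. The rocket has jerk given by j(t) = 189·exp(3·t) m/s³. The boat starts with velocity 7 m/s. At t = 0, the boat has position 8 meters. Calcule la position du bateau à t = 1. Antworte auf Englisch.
We must find the integral of our acceleration equation a(t) = 0 2 times. Taking ∫a(t)dt and applying v(0) = 7, we find v(t) = 7. Taking ∫v(t)dt and applying x(0) = 8, we find x(t) = 7·t + 8. We have position x(t) = 7·t + 8. Substituting t = 1: x(1) = 15.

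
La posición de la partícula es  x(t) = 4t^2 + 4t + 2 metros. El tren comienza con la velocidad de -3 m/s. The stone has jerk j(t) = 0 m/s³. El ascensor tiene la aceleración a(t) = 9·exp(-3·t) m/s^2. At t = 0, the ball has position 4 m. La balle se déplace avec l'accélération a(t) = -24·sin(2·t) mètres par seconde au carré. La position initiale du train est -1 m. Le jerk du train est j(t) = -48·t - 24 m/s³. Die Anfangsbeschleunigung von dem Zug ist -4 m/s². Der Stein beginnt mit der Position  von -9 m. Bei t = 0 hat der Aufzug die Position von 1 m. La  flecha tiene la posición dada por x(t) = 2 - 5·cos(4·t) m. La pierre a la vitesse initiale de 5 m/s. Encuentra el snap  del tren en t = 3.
Partiendo de la sacudida j(t) = -48·t - 24, tomamos 1 derivada. Tomando d/dt de j(t), encontramos s(t) = -48. Usando s(t) = -48 y sustituyendo t = 3, encontramos s = -48.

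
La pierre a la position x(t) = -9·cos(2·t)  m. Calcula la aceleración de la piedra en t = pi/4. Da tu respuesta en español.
Para resolver esto, necesitamos tomar 2 derivadas de nuestra ecuación de la posición x(t) = -9·cos(2·t). La derivada de la posición da la velocidad: v(t) = 18·sin(2·t). Derivando la velocidad, obtenemos la aceleración: a(t) = 36·cos(2·t). De la ecuación de la aceleración a(t) = 36·cos(2·t), sustituimos t = pi/4 para obtener a = 0.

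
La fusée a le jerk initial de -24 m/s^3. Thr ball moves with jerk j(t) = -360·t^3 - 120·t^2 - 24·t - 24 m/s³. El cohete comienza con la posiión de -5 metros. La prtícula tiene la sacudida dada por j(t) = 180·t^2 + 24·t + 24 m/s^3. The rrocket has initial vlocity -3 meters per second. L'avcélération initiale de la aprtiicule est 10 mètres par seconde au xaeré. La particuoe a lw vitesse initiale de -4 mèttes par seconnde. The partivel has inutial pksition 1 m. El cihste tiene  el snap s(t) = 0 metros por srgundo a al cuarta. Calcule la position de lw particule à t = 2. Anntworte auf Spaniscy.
Para resolver esto, necesitamos tomar 3 antiderivadas de nuestra ecuación de la sacudida j(t) = 180·t^2 + 24·t + 24. Tomando ∫j(t)dt y aplicando a(0) = 10, encontramos a(t) = 60·t^3 + 12·t^2 + 24·t + 10. Integrando la aceleración y usando la condición inicial v(0) = -4, obtenemos v(t) = 15·t^4 + 4·t^3 + 12·t^2 + 10·t - 4. Tomando ∫v(t)dt y aplicando x(0) = 1, encontramos x(t) = 3·t^5 + t^4 + 4·t^3 + 5·t^2 - 4·t + 1. Usando x(t) = 3·t^5 + t^4 + 4·t^3 + 5·t^2 - 4·t + 1 y sustituyendo t = 2, encontramos x = 157.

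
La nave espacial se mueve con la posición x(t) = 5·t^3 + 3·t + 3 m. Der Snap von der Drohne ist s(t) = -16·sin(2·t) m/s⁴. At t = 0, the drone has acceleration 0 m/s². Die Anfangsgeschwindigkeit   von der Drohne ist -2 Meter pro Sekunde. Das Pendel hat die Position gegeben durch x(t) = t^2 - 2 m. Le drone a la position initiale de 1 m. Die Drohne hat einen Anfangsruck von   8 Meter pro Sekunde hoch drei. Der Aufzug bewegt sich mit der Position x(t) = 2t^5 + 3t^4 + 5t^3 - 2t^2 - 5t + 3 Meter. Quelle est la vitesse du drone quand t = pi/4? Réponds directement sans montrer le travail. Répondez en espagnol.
En t = pi/4, v = 0.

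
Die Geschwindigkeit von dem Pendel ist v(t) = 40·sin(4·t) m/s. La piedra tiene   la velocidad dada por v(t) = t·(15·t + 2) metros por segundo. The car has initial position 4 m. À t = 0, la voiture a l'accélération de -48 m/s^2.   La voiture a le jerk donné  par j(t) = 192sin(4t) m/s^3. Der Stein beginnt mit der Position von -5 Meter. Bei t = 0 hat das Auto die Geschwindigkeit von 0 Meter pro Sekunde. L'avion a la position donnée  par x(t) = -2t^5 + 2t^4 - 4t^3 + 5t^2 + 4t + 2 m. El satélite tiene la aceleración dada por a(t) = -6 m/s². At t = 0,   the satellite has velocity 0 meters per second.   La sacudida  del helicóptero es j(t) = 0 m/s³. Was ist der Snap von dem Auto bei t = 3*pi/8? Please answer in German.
Um dies zu lösen, müssen wir 1 Ableitung unserer Gleichung für den Ruck j(t) = 192·sin(4·t) nehmen. Mit d/dt von j(t) finden wir s(t) = 768·cos(4·t). Aus der Gleichung für den Snap s(t) = 768·cos(4·t), setzen wir t = 3*pi/8 ein und erhalten s = 0.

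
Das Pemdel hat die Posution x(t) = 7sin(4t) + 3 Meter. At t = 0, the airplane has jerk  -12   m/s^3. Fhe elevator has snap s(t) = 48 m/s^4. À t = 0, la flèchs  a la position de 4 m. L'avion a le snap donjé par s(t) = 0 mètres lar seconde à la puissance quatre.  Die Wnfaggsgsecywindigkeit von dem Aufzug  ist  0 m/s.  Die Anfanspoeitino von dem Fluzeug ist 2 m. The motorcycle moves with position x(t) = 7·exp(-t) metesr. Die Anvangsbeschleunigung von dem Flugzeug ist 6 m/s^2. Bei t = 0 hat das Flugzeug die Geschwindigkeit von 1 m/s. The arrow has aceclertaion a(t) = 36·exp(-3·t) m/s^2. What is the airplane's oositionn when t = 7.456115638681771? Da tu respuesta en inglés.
We must find the integral of our snap equation s(t) = 0 4 times. The integral of snap is jerk. Using j(0) = -12, we get j(t) = -12. The antiderivative of jerk is acceleration. Using a(0) = 6, we get a(t) = 6 - 12·t. Finding the integral of a(t) and using v(0) = 1: v(t) = -6·t^2 + 6·t + 1. The integral of velocity, with x(0) = 2, gives position: x(t) = -2·t^3 + 3·t^2 + t + 2. We have position x(t) = -2·t^3 + 3·t^2 + t + 2. Substituting t = 7.456115638681771: x(7.456115638681771) = -652.788424808537.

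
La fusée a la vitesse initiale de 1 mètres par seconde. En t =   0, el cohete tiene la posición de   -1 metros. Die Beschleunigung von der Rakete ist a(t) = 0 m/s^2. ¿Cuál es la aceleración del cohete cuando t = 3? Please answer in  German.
Wir haben die Beschleunigung a(t) = 0. Durch Einsetzen von t = 3: a(3) = 0.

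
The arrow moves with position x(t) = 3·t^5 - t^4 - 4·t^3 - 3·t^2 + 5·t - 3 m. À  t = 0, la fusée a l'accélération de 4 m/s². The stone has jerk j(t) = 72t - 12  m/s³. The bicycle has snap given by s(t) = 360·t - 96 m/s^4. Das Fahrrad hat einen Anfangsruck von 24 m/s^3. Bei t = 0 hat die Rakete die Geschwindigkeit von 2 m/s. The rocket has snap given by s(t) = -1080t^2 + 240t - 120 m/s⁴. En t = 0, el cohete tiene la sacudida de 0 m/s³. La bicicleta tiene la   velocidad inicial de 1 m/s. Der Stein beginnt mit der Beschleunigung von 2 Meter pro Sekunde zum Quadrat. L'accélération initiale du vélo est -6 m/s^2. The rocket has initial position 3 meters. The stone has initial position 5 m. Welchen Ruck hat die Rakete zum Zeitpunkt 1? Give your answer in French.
Nous devons intégrer notre équation du snap s(t) = -1080·t^2 + 240·t - 120 1 fois. En prenant ∫s(t)dt et en appliquant j(0) = 0, nous trouvons j(t) = 120·t·(-3·t^2 + t - 1). De l'équation du jerk j(t) = 120·t·(-3·t^2 + t - 1), nous substituons t = 1 pour obtenir j = -360.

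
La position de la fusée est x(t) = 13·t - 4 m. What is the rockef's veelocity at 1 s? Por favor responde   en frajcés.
En partant de la position x(t) = 13·t - 4, nous prenons 1 dérivée. En dérivant la position, nous obtenons la vitesse: v(t) = 13. De l'équation de la vitesse v(t) = 13, nous substituons t = 1 pour obtenir v = 13.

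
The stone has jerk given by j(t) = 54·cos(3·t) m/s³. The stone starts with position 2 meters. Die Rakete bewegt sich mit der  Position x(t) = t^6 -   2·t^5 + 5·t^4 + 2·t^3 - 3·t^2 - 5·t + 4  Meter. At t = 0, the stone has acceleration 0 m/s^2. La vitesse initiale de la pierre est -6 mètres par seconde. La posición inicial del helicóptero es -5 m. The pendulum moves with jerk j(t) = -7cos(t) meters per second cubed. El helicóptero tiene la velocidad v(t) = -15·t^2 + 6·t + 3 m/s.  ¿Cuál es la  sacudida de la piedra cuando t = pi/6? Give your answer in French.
En utilisant j(t) = 54·cos(3·t) et en substituant t = pi/6, nous trouvons j = 0.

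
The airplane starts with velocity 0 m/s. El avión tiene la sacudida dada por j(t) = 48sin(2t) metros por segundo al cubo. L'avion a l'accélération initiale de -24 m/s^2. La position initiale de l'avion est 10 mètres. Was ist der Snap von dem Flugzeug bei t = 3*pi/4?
Ausgehend von dem Ruck j(t) = 48·sin(2·t), nehmen wir 1 Ableitung. Durch Ableiten von dem Ruck erhalten wir den Snap: s(t) = 96·cos(2·t). Wir haben den Snap s(t) = 96·cos(2·t). Durch Einsetzen von t = 3*pi/4: s(3*pi/4) = 0.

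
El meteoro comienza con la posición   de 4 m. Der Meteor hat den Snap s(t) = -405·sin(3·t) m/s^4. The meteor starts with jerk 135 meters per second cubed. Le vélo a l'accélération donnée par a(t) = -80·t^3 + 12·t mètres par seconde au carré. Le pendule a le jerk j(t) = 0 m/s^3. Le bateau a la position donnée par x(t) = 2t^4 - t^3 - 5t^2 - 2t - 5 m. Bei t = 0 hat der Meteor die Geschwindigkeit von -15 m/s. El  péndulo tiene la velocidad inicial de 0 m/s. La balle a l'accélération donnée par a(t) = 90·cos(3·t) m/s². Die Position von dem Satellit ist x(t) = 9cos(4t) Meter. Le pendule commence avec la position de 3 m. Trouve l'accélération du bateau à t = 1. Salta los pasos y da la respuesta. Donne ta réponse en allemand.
a(1) = 8.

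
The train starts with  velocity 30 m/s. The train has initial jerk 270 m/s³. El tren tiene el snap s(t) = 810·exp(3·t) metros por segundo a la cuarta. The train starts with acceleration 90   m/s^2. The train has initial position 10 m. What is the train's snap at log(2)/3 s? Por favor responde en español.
Usando s(t) = 810·exp(3·t) y sustituyendo t = log(2)/3, encontramos s = 1620.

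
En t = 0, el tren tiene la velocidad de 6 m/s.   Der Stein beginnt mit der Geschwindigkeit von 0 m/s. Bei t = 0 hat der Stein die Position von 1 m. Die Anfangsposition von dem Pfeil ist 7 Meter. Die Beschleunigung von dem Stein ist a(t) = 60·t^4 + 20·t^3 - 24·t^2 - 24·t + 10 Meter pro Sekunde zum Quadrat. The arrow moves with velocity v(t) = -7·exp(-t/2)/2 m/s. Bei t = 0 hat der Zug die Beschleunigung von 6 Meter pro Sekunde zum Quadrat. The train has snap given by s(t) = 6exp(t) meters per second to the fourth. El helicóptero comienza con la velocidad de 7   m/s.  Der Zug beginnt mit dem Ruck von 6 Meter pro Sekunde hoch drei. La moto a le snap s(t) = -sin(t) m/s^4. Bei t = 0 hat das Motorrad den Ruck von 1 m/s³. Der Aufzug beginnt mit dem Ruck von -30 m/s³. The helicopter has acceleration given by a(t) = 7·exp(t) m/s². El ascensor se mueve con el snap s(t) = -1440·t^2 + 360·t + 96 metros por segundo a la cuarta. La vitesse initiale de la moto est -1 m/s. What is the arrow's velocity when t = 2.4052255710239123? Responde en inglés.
From the given velocity equation v(t) = -7·exp(-t/2)/2, we substitute t = 2.4052255710239123 to get v = -1.05142899126192.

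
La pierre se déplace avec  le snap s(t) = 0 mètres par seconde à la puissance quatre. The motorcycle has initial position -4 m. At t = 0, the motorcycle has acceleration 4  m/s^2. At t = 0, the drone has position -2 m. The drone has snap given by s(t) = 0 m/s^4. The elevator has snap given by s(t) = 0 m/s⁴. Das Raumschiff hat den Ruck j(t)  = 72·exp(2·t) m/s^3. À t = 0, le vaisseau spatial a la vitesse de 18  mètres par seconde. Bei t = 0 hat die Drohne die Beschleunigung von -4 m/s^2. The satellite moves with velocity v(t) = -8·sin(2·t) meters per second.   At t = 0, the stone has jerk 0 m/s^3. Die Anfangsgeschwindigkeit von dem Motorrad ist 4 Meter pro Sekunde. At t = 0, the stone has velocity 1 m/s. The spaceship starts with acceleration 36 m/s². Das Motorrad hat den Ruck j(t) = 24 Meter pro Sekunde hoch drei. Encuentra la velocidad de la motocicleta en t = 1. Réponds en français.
Nous devons intégrer notre équation du jerk j(t) = 24 2 fois. En intégrant le jerk et en utilisant la condition initiale a(0) = 4, nous obtenons a(t) = 24·t + 4. La primitive de l'accélération est la vitesse. En utilisant v(0) = 4, nous obtenons v(t) = 12·t^2 + 4·t + 4. En utilisant v(t) = 12·t^2 + 4·t + 4 et en substituant t = 1, nous trouvons v = 20.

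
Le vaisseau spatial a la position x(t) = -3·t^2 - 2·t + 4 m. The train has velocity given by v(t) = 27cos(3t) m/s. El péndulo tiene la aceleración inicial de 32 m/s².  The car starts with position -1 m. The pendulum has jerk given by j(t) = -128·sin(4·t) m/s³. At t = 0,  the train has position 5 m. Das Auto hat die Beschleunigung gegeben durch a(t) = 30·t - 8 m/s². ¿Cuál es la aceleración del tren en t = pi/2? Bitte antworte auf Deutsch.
Ausgehend von der Geschwindigkeit v(t) = 27·cos(3·t), nehmen wir 1 Ableitung. Mit d/dt von v(t) finden wir a(t) = -81·sin(3·t). Mit a(t) = -81·sin(3·t) und Einsetzen von t = pi/2, finden wir a = 81.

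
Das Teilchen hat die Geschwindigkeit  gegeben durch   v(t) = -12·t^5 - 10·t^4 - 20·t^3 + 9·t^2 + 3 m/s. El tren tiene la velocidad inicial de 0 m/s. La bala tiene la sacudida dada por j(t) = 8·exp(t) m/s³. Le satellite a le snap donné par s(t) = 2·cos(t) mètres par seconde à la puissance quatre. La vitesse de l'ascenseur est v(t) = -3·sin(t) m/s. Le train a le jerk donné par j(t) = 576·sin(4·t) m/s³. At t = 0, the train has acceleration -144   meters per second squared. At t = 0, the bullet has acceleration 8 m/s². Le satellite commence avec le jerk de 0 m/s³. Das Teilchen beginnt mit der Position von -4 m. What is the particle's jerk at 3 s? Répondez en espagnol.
Debemos derivar nuestra ecuación de la velocidad v(t) = -12·t^5 - 10·t^4 - 20·t^3 + 9·t^2 + 3 2 veces. Derivando la velocidad, obtenemos la aceleración: a(t) = -60·t^4 - 40·t^3 - 60·t^2 + 18·t. La derivada de la aceleración da la sacudida: j(t) = -240·t^3 - 120·t^2 - 120·t + 18. Usando j(t) = -240·t^3 - 120·t^2 - 120·t + 18 y sustituyendo t = 3, encontramos j = -7902.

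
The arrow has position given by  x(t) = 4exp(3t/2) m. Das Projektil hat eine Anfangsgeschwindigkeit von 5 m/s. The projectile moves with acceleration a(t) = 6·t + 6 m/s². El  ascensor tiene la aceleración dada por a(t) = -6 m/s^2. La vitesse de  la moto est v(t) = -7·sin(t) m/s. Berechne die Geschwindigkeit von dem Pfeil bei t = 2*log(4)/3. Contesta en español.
Para resolver esto, necesitamos tomar 1 derivada de nuestra ecuación de la posición x(t) = 4·exp(3·t/2). La derivada de la posición da la velocidad: v(t) = 6·exp(3·t/2). Usando v(t) = 6·exp(3·t/2) y sustituyendo t = 2*log(4)/3, encontramos v = 24.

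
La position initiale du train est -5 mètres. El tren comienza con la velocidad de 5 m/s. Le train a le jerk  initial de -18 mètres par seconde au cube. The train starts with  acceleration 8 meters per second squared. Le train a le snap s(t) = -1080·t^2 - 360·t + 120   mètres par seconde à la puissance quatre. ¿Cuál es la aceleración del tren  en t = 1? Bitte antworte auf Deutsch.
Wir müssen das Integral unserer Gleichung für den Snap s(t) = -1080·t^2 - 360·t + 120 2-mal finden. Das Integral von dem Snap ist der Ruck. Mit j(0) = -18 erhalten wir j(t) = -360·t^3 - 180·t^2 + 120·t - 18. Mit ∫j(t)dt und Anwendung von a(0) = 8, finden wir a(t) = -90·t^4 - 60·t^3 + 60·t^2 - 18·t + 8. Mit a(t) = -90·t^4 - 60·t^3 + 60·t^2 - 18·t + 8 und Einsetzen von t = 1, finden wir a = -100.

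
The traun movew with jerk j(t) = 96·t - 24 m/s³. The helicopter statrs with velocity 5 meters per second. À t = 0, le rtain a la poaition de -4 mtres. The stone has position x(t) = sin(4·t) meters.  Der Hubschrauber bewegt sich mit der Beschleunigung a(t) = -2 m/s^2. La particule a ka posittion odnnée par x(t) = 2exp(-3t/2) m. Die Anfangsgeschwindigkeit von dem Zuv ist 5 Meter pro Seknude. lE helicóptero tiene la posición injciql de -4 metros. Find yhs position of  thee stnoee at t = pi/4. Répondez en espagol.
Usando x(t) = sin(4·t) y sustituyendo t = pi/4, encontramos x = 0.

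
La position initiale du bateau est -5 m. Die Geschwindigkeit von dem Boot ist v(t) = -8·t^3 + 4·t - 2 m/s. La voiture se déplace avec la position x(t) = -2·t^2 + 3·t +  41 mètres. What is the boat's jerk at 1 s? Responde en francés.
En partant de la vitesse v(t) = -8·t^3 + 4·t - 2, nous prenons 2 dérivées. En prenant d/dt de v(t), nous trouvons a(t) = 4 - 24·t^2. En dérivant l'accélération, nous obtenons le jerk: j(t) = -48·t. De l'équation du jerk j(t) = -48·t, nous substituons t = 1 pour obtenir j = -48.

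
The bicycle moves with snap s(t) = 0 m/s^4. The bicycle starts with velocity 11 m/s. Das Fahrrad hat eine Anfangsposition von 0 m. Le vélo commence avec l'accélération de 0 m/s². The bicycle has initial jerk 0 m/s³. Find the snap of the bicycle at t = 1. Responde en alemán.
Wir haben den Snap s(t) = 0. Durch Einsetzen von t = 1: s(1) = 0.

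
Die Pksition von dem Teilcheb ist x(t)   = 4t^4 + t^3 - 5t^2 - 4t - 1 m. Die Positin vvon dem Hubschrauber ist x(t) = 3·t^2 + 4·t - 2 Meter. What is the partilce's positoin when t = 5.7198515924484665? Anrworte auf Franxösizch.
En utilisant x(t) = 4·t^4 + t^3 - 5·t^2 - 4·t - 1 et en substituant t = 5.7198515924484665, nous trouvons x = 4281.20218558489.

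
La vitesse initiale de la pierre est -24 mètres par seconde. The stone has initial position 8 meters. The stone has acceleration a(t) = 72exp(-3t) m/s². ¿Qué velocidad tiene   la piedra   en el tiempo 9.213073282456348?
Necesitamos integrar nuestra ecuación de la aceleración a(t) = 72·exp(-3·t) 1 vez. Tomando ∫a(t)dt y aplicando v(0) = -24, encontramos v(t) = -24·exp(-3·t). De la ecuación de la velocidad v(t) = -24·exp(-3·t), sustituimos t = 9.213073282456348 para obtener v = -2.38040348758574E-11.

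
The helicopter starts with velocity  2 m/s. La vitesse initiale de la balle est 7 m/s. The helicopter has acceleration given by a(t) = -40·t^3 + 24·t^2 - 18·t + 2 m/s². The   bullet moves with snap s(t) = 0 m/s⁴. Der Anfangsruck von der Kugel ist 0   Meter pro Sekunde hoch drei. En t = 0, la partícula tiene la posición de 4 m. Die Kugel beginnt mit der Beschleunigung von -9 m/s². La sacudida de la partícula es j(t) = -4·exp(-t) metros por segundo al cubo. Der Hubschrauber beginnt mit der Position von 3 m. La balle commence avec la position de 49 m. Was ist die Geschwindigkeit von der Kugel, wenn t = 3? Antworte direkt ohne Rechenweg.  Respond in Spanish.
En t = 3, v = -20.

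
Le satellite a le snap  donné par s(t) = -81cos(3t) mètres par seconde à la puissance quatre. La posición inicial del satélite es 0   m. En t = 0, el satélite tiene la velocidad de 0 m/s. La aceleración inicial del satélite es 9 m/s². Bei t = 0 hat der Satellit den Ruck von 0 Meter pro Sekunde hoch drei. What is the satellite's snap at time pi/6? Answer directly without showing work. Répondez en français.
À t = pi/6, s = 0.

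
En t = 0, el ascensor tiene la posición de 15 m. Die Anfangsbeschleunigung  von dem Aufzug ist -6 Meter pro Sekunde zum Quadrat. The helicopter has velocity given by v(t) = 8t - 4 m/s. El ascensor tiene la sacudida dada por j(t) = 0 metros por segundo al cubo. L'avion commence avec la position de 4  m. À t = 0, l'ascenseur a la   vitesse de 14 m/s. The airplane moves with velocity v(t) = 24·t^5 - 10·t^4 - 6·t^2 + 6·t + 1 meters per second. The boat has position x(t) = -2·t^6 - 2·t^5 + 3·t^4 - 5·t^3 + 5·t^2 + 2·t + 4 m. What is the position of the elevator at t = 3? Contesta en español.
Necesitamos integrar nuestra ecuación de la sacudida j(t) = 0 3 veces. Tomando ∫j(t)dt y aplicando a(0) = -6, encontramos a(t) = -6. La integral de la aceleración es la velocidad. Usando v(0) = 14, obtenemos v(t) = 14 - 6·t. La antiderivada de la velocidad es la posición. Usando x(0) = 15, obtenemos x(t) = -3·t^2 + 14·t + 15. Tenemos la posición x(t) = -3·t^2 + 14·t + 15. Sustituyendo t = 3: x(3) = 30.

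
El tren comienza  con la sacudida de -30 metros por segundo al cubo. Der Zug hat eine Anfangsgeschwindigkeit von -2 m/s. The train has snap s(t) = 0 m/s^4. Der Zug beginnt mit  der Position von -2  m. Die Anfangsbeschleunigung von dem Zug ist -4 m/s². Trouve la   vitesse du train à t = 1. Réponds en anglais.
Starting from snap s(t) = 0, we take 3 integrals. Integrating snap and using the initial condition j(0) = -30, we get j(t) = -30. The integral of jerk, with a(0) = -4, gives acceleration: a(t) = -30·t - 4. Finding the integral of a(t) and using v(0) = -2: v(t) = -15·t^2 - 4·t - 2. From the given velocity equation v(t) = -15·t^2 - 4·t - 2, we substitute t = 1 to get v = -21.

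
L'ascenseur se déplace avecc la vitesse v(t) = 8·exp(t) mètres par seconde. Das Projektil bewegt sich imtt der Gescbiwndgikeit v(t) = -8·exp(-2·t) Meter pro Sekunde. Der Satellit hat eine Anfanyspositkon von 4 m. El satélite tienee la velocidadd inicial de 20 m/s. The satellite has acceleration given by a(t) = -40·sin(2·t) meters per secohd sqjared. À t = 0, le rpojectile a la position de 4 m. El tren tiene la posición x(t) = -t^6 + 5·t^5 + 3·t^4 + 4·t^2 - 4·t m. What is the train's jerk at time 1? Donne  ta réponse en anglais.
We must differentiate our position equation x(t) = -t^6 + 5·t^5 + 3·t^4 + 4·t^2 - 4·t 3 times. Differentiating position, we get velocity: v(t) = -6·t^5 + 25·t^4 + 12·t^3 + 8·t - 4. Taking d/dt of v(t), we find a(t) = -30·t^4 + 100·t^3 + 36·t^2 + 8. Differentiating acceleration, we get jerk: j(t) = -120·t^3 + 300·t^2 + 72·t. From the given jerk equation j(t) = -120·t^3 + 300·t^2 + 72·t, we substitute t = 1 to get j = 252.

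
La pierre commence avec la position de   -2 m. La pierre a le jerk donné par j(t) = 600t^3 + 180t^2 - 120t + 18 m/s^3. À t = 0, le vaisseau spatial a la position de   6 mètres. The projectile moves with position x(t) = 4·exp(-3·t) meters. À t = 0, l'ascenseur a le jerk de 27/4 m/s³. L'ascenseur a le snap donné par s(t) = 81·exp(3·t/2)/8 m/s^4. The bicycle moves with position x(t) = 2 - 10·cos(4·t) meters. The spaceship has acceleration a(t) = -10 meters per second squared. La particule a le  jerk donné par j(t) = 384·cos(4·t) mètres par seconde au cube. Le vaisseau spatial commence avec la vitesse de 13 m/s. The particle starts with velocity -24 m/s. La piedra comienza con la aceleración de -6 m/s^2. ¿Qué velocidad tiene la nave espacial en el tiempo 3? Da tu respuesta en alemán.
Ausgehend von der Beschleunigung a(t) = -10, nehmen wir 1 Integral. Mit ∫a(t)dt und Anwendung von v(0) = 13, finden wir v(t) = 13 - 10·t. Mit v(t) = 13 - 10·t und Einsetzen von t = 3, finden wir v = -17.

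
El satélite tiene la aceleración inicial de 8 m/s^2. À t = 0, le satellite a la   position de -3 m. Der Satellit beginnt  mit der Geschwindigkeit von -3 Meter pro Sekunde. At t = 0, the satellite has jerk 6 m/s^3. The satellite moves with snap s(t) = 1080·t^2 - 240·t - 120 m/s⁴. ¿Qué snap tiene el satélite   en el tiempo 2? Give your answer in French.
De l'équation du snap s(t) = 1080·t^2 - 240·t - 120, nous substituons t = 2 pour obtenir s = 3720.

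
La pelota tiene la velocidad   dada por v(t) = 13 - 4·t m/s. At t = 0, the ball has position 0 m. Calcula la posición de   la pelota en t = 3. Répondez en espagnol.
Necesitamos integrar nuestra ecuación de la velocidad v(t) = 13 - 4·t 1 vez. La integral de la velocidad, con x(0) = 0, da la posición: x(t) = -2·t^2 + 13·t. Tenemos la posición x(t) = -2·t^2 + 13·t. Sustituyendo t = 3: x(3) = 21.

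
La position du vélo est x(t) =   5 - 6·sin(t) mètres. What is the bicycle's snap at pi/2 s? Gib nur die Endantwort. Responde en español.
El snap en t = pi/2 es s = -6.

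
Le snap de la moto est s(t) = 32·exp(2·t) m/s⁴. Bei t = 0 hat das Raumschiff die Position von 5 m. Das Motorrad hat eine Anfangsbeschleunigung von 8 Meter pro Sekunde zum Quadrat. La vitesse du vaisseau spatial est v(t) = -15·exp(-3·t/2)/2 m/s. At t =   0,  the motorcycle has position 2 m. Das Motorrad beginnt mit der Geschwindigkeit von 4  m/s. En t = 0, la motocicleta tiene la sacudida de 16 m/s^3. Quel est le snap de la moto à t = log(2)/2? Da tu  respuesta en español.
Usando s(t) = 32·exp(2·t) y sustituyendo t = log(2)/2, encontramos s = 64.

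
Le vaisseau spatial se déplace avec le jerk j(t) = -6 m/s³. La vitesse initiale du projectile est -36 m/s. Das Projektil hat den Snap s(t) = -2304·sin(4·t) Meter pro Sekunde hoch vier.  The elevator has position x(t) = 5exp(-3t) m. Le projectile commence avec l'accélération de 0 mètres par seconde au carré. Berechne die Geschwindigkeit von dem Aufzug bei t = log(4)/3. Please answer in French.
Pour résoudre ceci, nous devons prendre 1 dérivée de notre équation de la position x(t) = 5·exp(-3·t). En prenant d/dt de x(t), nous trouvons v(t) = -15·exp(-3·t). En utilisant v(t) = -15·exp(-3·t) et en substituant t = log(4)/3, nous trouvons v = -15/4.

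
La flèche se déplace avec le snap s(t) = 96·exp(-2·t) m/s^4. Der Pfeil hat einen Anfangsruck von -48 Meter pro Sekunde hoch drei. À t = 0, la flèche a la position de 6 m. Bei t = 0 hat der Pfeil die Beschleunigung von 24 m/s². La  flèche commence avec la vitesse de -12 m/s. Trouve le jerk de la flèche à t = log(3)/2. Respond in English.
We must find the integral of our snap equation s(t) = 96·exp(-2·t) 1 time. Finding the antiderivative of s(t) and using j(0) = -48: j(t) = -48·exp(-2·t). Using j(t) = -48·exp(-2·t) and substituting t = log(3)/2, we find j = -16.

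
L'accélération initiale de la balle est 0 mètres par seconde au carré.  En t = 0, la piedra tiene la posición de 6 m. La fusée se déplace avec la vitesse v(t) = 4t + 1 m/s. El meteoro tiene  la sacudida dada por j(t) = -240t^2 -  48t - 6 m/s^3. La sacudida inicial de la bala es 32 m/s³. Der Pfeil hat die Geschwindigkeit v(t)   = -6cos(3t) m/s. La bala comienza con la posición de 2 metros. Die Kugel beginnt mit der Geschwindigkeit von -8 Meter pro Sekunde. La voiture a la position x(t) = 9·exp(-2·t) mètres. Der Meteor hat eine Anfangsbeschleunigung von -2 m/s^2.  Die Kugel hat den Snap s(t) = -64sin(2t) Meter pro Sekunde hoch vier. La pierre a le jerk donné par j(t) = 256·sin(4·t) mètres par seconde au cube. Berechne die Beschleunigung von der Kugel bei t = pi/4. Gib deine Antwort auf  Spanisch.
Debemos encontrar la integral de nuestra ecuación del snap s(t) = -64·sin(2·t) 2 veces. La antiderivada del snap es la sacudida. Usando j(0) = 32, obtenemos j(t) = 32·cos(2·t). La integral de la sacudida, con a(0) = 0, da la aceleración: a(t) = 16·sin(2·t). Tenemos la aceleración a(t) = 16·sin(2·t). Sustituyendo t = pi/4: a(pi/4) = 16.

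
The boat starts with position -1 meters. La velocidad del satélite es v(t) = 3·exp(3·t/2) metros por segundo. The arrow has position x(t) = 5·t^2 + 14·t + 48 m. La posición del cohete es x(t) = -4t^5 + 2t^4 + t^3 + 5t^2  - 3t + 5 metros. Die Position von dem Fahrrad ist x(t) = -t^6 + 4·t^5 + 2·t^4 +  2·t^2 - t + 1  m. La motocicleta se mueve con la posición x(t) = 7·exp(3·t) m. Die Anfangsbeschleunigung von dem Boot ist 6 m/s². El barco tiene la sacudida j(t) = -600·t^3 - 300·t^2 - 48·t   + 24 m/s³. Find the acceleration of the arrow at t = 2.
We must differentiate our position equation x(t) = 5·t^2 + 14·t + 48 2 times. The derivative of position gives velocity: v(t) = 10·t + 14. The derivative of velocity gives acceleration: a(t) = 10. Using a(t) = 10 and substituting t = 2, we find a = 10.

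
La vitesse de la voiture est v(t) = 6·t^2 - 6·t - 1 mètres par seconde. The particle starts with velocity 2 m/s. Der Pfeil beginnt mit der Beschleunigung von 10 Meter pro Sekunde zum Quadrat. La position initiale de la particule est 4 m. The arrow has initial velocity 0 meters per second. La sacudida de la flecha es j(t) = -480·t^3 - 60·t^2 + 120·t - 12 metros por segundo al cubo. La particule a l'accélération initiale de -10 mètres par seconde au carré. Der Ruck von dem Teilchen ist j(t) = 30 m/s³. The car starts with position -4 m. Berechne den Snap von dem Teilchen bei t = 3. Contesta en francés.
Nous devons dériver notre équation du jerk j(t) = 30 1 fois. En dérivant le jerk, nous obtenons le snap: s(t) = 0. De l'équation du snap s(t) = 0, nous substituons t = 3 pour obtenir s = 0.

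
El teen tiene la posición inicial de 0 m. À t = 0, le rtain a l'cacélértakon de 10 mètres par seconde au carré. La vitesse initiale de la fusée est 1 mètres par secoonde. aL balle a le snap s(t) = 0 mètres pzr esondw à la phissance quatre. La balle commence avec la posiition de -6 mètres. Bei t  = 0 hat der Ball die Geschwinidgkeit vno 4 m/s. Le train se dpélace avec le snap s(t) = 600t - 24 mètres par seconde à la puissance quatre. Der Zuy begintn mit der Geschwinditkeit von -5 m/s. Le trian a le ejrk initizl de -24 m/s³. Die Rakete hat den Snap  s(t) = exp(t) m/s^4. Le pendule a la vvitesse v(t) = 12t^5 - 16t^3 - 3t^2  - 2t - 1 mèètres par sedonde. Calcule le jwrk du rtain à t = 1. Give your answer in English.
We need to integrate our snap equation s(t) = 600·t - 24 1 time. Integrating snap and using the initial condition j(0) = -24, we get j(t) = 300·t^2 - 24·t - 24. From the given jerk equation j(t) = 300·t^2 - 24·t - 24, we substitute t = 1 to get j = 252.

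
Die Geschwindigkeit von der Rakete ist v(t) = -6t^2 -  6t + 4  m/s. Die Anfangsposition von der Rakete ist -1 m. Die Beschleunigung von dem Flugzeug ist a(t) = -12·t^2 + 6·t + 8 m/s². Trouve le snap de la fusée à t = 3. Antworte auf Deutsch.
Ausgehend von der Geschwindigkeit v(t) = -6·t^2 - 6·t + 4, nehmen wir 3 Ableitungen. Die Ableitung von der Geschwindigkeit ergibt die Beschleunigung: a(t) = -12·t - 6. Mit d/dt von a(t) finden wir j(t) = -12. Die Ableitung von dem Ruck ergibt den Snap: s(t) = 0. Aus der Gleichung für den Snap s(t) = 0, setzen wir t = 3 ein und erhalten s = 0.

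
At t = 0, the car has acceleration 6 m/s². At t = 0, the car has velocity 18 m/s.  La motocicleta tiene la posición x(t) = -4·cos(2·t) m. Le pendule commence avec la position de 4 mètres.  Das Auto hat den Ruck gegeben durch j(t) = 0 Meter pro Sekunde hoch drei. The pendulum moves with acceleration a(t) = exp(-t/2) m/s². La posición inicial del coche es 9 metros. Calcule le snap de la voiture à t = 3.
Nous devons dériver notre équation du jerk j(t) = 0 1 fois. La dérivée du jerk donne le snap: s(t) = 0. Nous avons le snap s(t) = 0. En substituant t = 3: s(3) = 0.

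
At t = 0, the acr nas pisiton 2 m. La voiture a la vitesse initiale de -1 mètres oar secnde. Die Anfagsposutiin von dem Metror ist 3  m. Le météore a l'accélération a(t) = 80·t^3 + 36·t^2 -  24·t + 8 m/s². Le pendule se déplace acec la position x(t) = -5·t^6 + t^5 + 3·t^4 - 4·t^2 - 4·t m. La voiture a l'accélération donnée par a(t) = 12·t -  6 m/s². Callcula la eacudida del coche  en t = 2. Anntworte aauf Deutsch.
Wir müssen unsere Gleichung für die Beschleunigung a(t) = 12·t - 6 1-mal ableiten. Die Ableitung von der Beschleunigung ergibt den Ruck: j(t) = 12. Mit j(t) = 12 und Einsetzen von t = 2, finden wir j = 12.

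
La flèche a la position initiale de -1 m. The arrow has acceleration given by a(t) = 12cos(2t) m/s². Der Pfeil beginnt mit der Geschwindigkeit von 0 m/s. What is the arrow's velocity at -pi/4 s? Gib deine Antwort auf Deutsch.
Wir müssen das Integral unserer Gleichung für die Beschleunigung a(t) = 12·cos(2·t) 1-mal finden. Mit ∫a(t)dt und Anwendung von v(0) = 0, finden wir v(t) = 6·sin(2·t). Mit v(t) = 6·sin(2·t) und Einsetzen von t = -pi/4, finden wir v = -6.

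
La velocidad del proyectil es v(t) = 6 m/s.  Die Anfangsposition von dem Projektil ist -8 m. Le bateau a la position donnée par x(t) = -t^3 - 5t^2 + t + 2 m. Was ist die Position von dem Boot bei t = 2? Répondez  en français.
En utilisant x(t) = -t^3 - 5·t^2 + t + 2 et en substituant t = 2, nous trouvons x = -24.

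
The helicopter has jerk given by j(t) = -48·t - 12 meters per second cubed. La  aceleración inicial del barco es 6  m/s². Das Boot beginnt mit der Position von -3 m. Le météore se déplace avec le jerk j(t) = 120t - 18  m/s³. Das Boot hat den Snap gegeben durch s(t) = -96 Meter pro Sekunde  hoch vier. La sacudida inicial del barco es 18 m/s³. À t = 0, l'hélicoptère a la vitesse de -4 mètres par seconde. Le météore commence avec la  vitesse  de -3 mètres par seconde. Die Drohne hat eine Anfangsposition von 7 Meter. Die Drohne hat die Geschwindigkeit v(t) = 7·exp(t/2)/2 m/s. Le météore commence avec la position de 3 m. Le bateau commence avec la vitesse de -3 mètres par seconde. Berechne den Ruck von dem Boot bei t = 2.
Wir müssen unsere Gleichung für den Snap s(t) = -96 1-mal integrieren. Durch Integration von dem Snap und Verwendung der Anfangsbedingung j(0) = 18, erhalten wir j(t) = 18 - 96·t. Mit j(t) = 18 - 96·t und Einsetzen von t = 2, finden wir j = -174.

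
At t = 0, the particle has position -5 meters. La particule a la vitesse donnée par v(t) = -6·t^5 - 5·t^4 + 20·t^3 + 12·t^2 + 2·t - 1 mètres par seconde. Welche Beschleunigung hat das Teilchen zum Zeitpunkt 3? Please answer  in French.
En partant de la vitesse v(t) = -6·t^5 - 5·t^4 + 20·t^3 + 12·t^2 + 2·t - 1, nous prenons 1 dérivée. La dérivée de la vitesse donne l'accélération: a(t) = -30·t^4 - 20·t^3 + 60·t^2 + 24·t + 2. Nous avons l'accélération a(t) = -30·t^4 - 20·t^3 + 60·t^2 + 24·t + 2. En substituant t = 3: a(3) = -2356.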